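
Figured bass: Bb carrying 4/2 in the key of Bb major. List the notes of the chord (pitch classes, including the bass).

Bb, C, Eb, G

The written figures 4/2 are shorthand for 6/4/2: the 6 is implied.
A second above Bb in this key is C.
A fourth above Bb in this key is Eb.
A sixth above Bb in this key is G.
Together with the bass Bb, this spells C minor seventh in third inversion.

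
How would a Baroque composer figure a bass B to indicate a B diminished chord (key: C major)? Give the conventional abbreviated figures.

B is the root of B diminished, so the chord is in root position.
A triad in root position is figured 5/3, conventionally abbreviated (no figures — root-position triad).

no figures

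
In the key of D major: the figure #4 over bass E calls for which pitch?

A#

Counting 3 letter steps above E lands on A; in D major, that letter is A.
The #4 figure raises it a semitone, giving A#.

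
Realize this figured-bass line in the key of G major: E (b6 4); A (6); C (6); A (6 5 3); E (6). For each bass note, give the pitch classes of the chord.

E (b6/4): E, A, Cb.
A (6/3): A, C, F#.
C (6/3): C, E, A.
A (6/5/3): A, C, E, F#.
E (6/3): E, G, C.

E, A, Cb | A, C, F# | C, E, A | A, C, E, F# | E, G, C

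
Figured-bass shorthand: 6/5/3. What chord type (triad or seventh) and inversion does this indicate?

Intervals of 6/5/3 above the bass form a seventh chord; the bass is the third, so this is first inversion.

seventh chord, first inversion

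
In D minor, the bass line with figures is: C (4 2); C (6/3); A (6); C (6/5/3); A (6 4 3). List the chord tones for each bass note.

C, D, F, A | C, E, A | A, C, F | C, E, G, A | A, C, D, F

C (6/4/2): C, D, F, A.
C (6/3): C, E, A.
A (6/3): A, C, F.
C (6/5/3): C, E, G, A.
A (6/4/3): A, C, D, F.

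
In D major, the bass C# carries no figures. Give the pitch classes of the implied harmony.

C#, E, G

An unfigured bass implies 5/3.
A third above C# in this key is E.
A fifth above C# in this key is G.
Together with the bass C#, this spells C# diminished in root position.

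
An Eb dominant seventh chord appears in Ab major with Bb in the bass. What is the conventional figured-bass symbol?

4/3

Bb is the fifth of Eb dominant seventh, so the chord is in second inversion.
A seventh chord in second inversion is figured 6/4/3, conventionally abbreviated 4/3.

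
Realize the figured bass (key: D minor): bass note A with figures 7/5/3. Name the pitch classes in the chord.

A third above A in this key is C.
A fifth above A in this key is E.
A seventh above A in this key is G.
Together with the bass A, this spells A minor seventh in root position.

A, C, E, G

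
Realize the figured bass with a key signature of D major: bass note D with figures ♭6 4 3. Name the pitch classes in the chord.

A third above D in this key is F#.
A fourth above D in this key is G.
A sixth above D in this key is B, lowered to Bb by the flat.
Together with the bass D, this spells G minor-major seventh in second inversion.

D, F#, G, Bb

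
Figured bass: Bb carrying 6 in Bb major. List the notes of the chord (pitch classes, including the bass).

Bb, D, G

The written figures 6 are shorthand for 6/3: the 3 is implied.
A third above Bb in this key is D.
A sixth above Bb in this key is G.
Together with the bass Bb, this spells G minor in first inversion.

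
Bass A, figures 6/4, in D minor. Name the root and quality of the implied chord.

The figures 6/4 indicate a triad in second inversion.
In second inversion the root lies a fourth above the bass: a fourth above A in D minor is D.
The chord tones are A, D, F, giving D minor.

D minor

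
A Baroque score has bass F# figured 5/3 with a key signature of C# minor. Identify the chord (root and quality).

F# minor

The figures 5/3 indicate a triad in root position.
In root position the bass is the root, so the root is F#.
The chord tones are F#, A, C#, giving F# minor.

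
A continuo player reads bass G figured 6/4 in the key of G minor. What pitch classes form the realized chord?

G, C, Eb

A fourth above G in this key is C.
A sixth above G in this key is Eb.
Together with the bass G, this spells C minor in second inversion.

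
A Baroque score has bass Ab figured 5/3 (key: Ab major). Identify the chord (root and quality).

The figures 5/3 indicate a triad in root position.
In root position the bass is the root, so the root is Ab.
The chord tones are Ab, C, Eb, giving Ab major.

Ab major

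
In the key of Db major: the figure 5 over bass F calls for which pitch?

C

Counting 4 letter steps above F lands on C; in Db major, that letter is C.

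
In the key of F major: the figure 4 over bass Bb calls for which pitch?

E

Counting 3 letter steps above Bb lands on E; in F major, that letter is E.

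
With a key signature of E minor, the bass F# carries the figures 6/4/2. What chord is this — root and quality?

G major seventh

The figures 6/4/2 indicate a seventh chord in third inversion.
In third inversion the root lies a second above the bass: a second above F# in E minor is G.
The chord tones are F#, G, B, D, giving G major seventh.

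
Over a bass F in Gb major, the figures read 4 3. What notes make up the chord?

F, Ab, Bb, Db

The written figures 4 3 are shorthand for 6/4/3: the 6 is implied.
A third above F in this key is Ab.
A fourth above F in this key is Bb.
A sixth above F in this key is Db.
Together with the bass F, this spells Bb minor seventh in second inversion.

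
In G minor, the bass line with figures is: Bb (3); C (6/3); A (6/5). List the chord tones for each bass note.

Bb (5/3): Bb, D, F.
C (6/3): C, Eb, A.
A (6/5/3): A, C, Eb, F.

Bb, D, F | C, Eb, A | A, C, Eb, F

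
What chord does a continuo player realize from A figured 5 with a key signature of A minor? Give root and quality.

The figures 5 indicate a triad in root position.
In root position the bass is the root, so the root is A.
The chord tones are A, C, E, giving A minor.

A minor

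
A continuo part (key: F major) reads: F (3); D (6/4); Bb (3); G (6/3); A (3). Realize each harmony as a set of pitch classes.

F (5/3): F, A, C.
D (6/4): D, G, Bb.
Bb (5/3): Bb, D, F.
G (6/3): G, Bb, E.
A (5/3): A, C, E.

F, A, C | D, G, Bb | Bb, D, F | G, Bb, E | A, C, E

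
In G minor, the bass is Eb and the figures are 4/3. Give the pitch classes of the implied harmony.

The written figures 4/3 are shorthand for 6/4/3: the 6 is implied.
A third above Eb in this key is G.
A fourth above Eb in this key is A.
A sixth above Eb in this key is C.
Together with the bass Eb, this spells A half-diminished seventh in second inversion.

Eb, G, A, C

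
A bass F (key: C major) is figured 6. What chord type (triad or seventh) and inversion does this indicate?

triad, first inversion

6 is shorthand for 6/3.
Intervals of 6/3 above the bass form a triad; the bass is the third, so this is first inversion.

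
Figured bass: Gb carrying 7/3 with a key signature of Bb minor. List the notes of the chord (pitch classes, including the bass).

The written figures 7/3 are shorthand for 7/5/3: the 5 is implied.
A third above Gb in this key is Bb.
A fifth above Gb in this key is Db.
A seventh above Gb in this key is F.
Together with the bass Gb, this spells Gb major seventh in root position.

Gb, Bb, Db, F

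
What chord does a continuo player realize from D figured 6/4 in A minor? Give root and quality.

The figures 6/4 indicate a triad in second inversion.
In second inversion the root lies a fourth above the bass: a fourth above D in A minor is G.
The chord tones are D, G, B, giving G major.

G major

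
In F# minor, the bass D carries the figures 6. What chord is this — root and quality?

The figures 6 indicate a triad in first inversion.
In first inversion the root lies a sixth above the bass: a sixth above D in F# minor is B.
The chord tones are D, F#, B, giving B minor.

B minor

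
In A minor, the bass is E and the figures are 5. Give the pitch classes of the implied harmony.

The written figures 5 are shorthand for 5/3: the 3 is implied.
A third above E in this key is G.
A fifth above E in this key is B.
Together with the bass E, this spells E minor in root position.

E, G, B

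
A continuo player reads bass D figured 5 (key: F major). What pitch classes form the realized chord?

The written figures 5 are shorthand for 5/3: the 3 is implied.
A third above D in this key is F.
A fifth above D in this key is A.
Together with the bass D, this spells D minor in root position.

D, F, A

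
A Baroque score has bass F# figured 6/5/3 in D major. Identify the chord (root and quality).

The figures 6/5/3 indicate a seventh chord in first inversion.
In first inversion the root lies a sixth above the bass: a sixth above F# in D major is D.
The chord tones are F#, A, C#, D, giving D major seventh.

D major seventh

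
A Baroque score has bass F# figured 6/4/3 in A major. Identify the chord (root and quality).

The figures 6/4/3 indicate a seventh chord in second inversion.
In second inversion the root lies a fourth above the bass: a fourth above F# in A major is B.
The chord tones are F#, A, B, D, giving B minor seventh.

B minor seventh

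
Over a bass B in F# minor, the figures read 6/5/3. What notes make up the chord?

B, D, F#, G#

A third above B in this key is D.
A fifth above B in this key is F#.
A sixth above B in this key is G#.
Together with the bass B, this spells G# half-diminished seventh in first inversion.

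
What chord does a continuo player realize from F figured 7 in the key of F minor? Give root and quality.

F minor seventh

The figures 7 indicate a seventh chord in root position.
In root position the bass is the root, so the root is F.
The chord tones are F, Ab, C, Eb, giving F minor seventh.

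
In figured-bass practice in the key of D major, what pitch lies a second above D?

Counting 1 letter step above D lands on E; in D major, that letter is E.

E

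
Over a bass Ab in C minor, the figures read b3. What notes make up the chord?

Ab, Cb, Eb

The written figures b3 are shorthand for 5/3: the 5 is implied.
A third above Ab in this key is C, lowered to Cb by the flat.
A fifth above Ab in this key is Eb.
Together with the bass Ab, this spells Ab minor in root position.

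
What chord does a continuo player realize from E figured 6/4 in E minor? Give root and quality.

The figures 6/4 indicate a triad in second inversion.
In second inversion the root lies a fourth above the bass: a fourth above E in E minor is A.
The chord tones are E, A, C, giving A minor.

A minor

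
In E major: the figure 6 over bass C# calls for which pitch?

Counting 5 letter steps above C# lands on A; in E major, that letter is A.

A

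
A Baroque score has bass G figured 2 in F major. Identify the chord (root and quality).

The figures 2 indicate a seventh chord in third inversion.
In third inversion the root lies a second above the bass: a second above G in F major is A.
The chord tones are G, A, C, E, giving A minor seventh.

A minor seventh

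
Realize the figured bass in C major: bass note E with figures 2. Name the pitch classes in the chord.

The written figures 2 are shorthand for 6/4/2: the 6/4 are implied.
A second above E in this key is F.
A fourth above E in this key is A.
A sixth above E in this key is C.
Together with the bass E, this spells F major seventh in third inversion.

E, F, A, C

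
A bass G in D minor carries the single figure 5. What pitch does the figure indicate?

Counting 4 letter steps above G lands on D; in D minor, that letter is D.

D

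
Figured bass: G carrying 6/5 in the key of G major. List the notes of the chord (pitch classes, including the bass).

G, B, D, E

The written figures 6/5 are shorthand for 6/5/3: the 3 is implied.
A third above G in this key is B.
A fifth above G in this key is D.
A sixth above G in this key is E.
Together with the bass G, this spells E minor seventh in first inversion.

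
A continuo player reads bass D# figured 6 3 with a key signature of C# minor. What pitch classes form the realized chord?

A third above D# in this key is F#.
A sixth above D# in this key is B.
Together with the bass D#, this spells B major in first inversion.

D#, F#, B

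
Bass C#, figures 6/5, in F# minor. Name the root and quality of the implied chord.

The figures 6/5 indicate a seventh chord in first inversion.
In first inversion the root lies a sixth above the bass: a sixth above C# in F# minor is A.
The chord tones are C#, E, G#, A, giving A major seventh.

A major seventh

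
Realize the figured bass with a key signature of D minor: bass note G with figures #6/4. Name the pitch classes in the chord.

G, C, E#

A fourth above G in this key is C.
A sixth above G in this key is E, raised to E# by the sharp.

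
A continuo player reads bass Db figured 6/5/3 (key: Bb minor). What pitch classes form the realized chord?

Db, F, Ab, Bb

A third above Db in this key is F.
A fifth above Db in this key is Ab.
A sixth above Db in this key is Bb.
Together with the bass Db, this spells Bb minor seventh in first inversion.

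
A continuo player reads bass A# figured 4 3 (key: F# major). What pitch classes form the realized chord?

The written figures 4 3 are shorthand for 6/4/3: the 6 is implied.
A third above A# in this key is C#.
A fourth above A# in this key is D#.
A sixth above A# in this key is F#.
Together with the bass A#, this spells D# minor seventh in second inversion.

A#, C#, D#, F#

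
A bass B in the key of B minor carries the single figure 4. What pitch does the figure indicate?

E

Counting 3 letter steps above B lands on E; in B minor, that letter is E.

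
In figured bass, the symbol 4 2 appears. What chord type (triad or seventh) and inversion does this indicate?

seventh chord, third inversion

4 2 is shorthand for 6/4/2.
Intervals of 6/4/2 above the bass form a seventh chord; the bass is the seventh, so this is third inversion.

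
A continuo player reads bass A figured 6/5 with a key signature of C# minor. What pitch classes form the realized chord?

The written figures 6/5 are shorthand for 6/5/3: the 3 is implied.
A third above A in this key is C#.
A fifth above A in this key is E.
A sixth above A in this key is F#.
Together with the bass A, this spells F# minor seventh in first inversion.

A, C#, E, F#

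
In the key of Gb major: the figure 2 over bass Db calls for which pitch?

Counting 1 letter step above Db lands on E; in Gb major, that letter is Eb.

Eb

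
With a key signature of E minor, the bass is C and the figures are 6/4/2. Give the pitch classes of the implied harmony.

C, D, F#, A

A second above C in this key is D.
A fourth above C in this key is F#.
A sixth above C in this key is A.
Together with the bass C, this spells D dominant seventh in third inversion.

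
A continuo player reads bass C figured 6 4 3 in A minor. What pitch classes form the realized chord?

A third above C in this key is E.
A fourth above C in this key is F.
A sixth above C in this key is A.
Together with the bass C, this spells F major seventh in second inversion.

C, E, F, A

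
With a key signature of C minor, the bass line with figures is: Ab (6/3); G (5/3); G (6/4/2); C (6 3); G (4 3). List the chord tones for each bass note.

Ab (6/3): Ab, C, F.
G (5/3): G, Bb, D.
G (6/4/2): G, Ab, C, Eb.
C (6/3): C, Eb, Ab.
G (6/4/3): G, Bb, C, Eb.

Ab, C, F | G, Bb, D | G, Ab, C, Eb | C, Eb, Ab | G, Bb, C, Eb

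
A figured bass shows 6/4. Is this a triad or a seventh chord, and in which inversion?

triad, second inversion

Intervals of 6/4 above the bass form a triad; the bass is the fifth, so this is second inversion.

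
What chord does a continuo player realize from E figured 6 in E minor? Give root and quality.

The figures 6 indicate a triad in first inversion.
In first inversion the root lies a sixth above the bass: a sixth above E in E minor is C.
The chord tones are E, G, C, giving C major.

C major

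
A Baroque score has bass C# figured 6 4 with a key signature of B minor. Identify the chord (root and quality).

The figures 6 4 indicate a triad in second inversion.
In second inversion the root lies a fourth above the bass: a fourth above C# in B minor is F#.
The chord tones are C#, F#, A, giving F# minor.

F# minor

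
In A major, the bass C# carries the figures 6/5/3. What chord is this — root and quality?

The figures 6/5/3 indicate a seventh chord in first inversion.
In first inversion the root lies a sixth above the bass: a sixth above C# in A major is A.
The chord tones are C#, E, G#, A, giving A major seventh.

A major seventh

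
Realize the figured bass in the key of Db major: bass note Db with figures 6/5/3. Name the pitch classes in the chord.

A third above Db in this key is F.
A fifth above Db in this key is Ab.
A sixth above Db in this key is Bb.
Together with the bass Db, this spells Bb minor seventh in first inversion.

Db, F, Ab, Bb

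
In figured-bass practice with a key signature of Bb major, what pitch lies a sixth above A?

Counting 5 letter steps above A lands on F; in Bb major, that letter is F.

F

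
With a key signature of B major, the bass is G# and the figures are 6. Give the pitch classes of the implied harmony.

G#, B, E

The written figures 6 are shorthand for 6/3: the 3 is implied.
A third above G# in this key is B.
A sixth above G# in this key is E.
Together with the bass G#, this spells E major in first inversion.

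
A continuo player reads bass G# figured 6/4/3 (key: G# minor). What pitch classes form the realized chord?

A third above G# in this key is B.
A fourth above G# in this key is C#.
A sixth above G# in this key is E.
Together with the bass G#, this spells C# minor seventh in second inversion.

G#, B, C#, E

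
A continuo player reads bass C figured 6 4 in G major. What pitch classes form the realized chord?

A fourth above C in this key is F#.
A sixth above C in this key is A.
Together with the bass C, this spells F# diminished in second inversion.

C, F#, A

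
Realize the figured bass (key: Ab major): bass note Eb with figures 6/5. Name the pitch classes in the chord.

Eb, G, Bb, C

The written figures 6/5 are shorthand for 6/5/3: the 3 is implied.
A third above Eb in this key is G.
A fifth above Eb in this key is Bb.
A sixth above Eb in this key is C.
Together with the bass Eb, this spells C minor seventh in first inversion.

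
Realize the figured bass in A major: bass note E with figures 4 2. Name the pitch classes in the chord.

E, F#, A, C#

The written figures 4 2 are shorthand for 6/4/2: the 6 is implied.
A second above E in this key is F#.
A fourth above E in this key is A.
A sixth above E in this key is C#.
Together with the bass E, this spells F# minor seventh in third inversion.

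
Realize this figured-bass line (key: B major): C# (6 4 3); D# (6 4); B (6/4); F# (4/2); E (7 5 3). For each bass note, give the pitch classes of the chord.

C# (6/4/3): C#, E, F#, A#.
D# (6/4): D#, G#, B.
B (6/4): B, E, G#.
F# (6/4/2): F#, G#, B, D#.
E (7/5/3): E, G#, B, D#.

C#, E, F#, A# | D#, G#, B | B, E, G# | F#, G#, B, D# | E, G#, B, D#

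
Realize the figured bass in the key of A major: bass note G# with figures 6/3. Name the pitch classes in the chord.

G#, B, E

A third above G# in this key is B.
A sixth above G# in this key is E.
Together with the bass G#, this spells E major in first inversion.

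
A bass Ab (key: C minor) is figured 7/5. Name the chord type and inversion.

7/5 is shorthand for 7/5/3.
Intervals of 7/5/3 above the bass form a seventh chord; the bass is the root, so this is root position.

seventh chord, root position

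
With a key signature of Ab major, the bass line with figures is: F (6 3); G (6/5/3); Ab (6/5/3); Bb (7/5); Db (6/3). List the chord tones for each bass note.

F, Ab, Db | G, Bb, Db, Eb | Ab, C, Eb, F | Bb, Db, F, Ab | Db, F, Bb

F (6/3): F, Ab, Db.
G (6/5/3): G, Bb, Db, Eb.
Ab (6/5/3): Ab, C, Eb, F.
Bb (7/5/3): Bb, Db, F, Ab.
Db (6/3): Db, F, Bb.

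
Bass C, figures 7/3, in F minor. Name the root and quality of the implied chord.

The figures 7/3 indicate a seventh chord in root position.
In root position the bass is the root, so the root is C.
The chord tones are C, Eb, G, Bb, giving C minor seventh.

C minor seventh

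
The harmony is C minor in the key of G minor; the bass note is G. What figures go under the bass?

6/4

G is the fifth of C minor, so the chord is in second inversion.
A triad in second inversion is figured 6/4, conventionally abbreviated 6/4.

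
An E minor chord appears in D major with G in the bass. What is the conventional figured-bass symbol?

G is the third of E minor, so the chord is in first inversion.
A triad in first inversion is figured 6/3, conventionally abbreviated 6.

6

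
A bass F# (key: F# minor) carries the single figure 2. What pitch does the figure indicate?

Counting 1 letter step above F# lands on G; in F# minor, that letter is G#.

G#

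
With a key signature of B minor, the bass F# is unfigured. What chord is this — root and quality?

An unfigured bass indicates a triad in root position.
In root position the bass is the root, so the root is F#.
The chord tones are F#, A, C#, giving F# minor.

F# minor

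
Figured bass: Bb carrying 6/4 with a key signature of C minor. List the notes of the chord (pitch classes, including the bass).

Bb, Eb, G

A fourth above Bb in this key is Eb.
A sixth above Bb in this key is G.
Together with the bass Bb, this spells Eb major in second inversion.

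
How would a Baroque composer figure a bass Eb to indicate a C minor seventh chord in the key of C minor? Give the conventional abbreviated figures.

6/5

Eb is the third of C minor seventh, so the chord is in first inversion.
A seventh chord in first inversion is figured 6/5/3, conventionally abbreviated 6/5.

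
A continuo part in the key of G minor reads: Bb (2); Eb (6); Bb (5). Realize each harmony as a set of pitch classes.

Bb, C, Eb, G | Eb, G, C | Bb, D, F

Bb (6/4/2): Bb, C, Eb, G.
Eb (6/3): Eb, G, C.
Bb (5/3): Bb, D, F.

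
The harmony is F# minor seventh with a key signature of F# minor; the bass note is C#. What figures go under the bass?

C# is the fifth of F# minor seventh, so the chord is in second inversion.
A seventh chord in second inversion is figured 6/4/3, conventionally abbreviated 4/3.

4/3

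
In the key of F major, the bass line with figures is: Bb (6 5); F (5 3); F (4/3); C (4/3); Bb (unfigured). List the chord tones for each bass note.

Bb, D, F, G | F, A, C | F, A, Bb, D | C, E, F, A | Bb, D, F

Bb (6/5/3): Bb, D, F, G.
F (5/3): F, A, C.
F (6/4/3): F, A, Bb, D.
C (6/4/3): C, E, F, A.
Bb (5/3): Bb, D, F.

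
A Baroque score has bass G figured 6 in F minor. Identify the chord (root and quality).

Eb major

The figures 6 indicate a triad in first inversion.
In first inversion the root lies a sixth above the bass: a sixth above G in F minor is Eb.
The chord tones are G, Bb, Eb, giving Eb major.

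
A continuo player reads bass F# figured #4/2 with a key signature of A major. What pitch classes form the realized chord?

The written figures #4/2 are shorthand for 6/4/2: the 6 is implied.
A second above F# in this key is G#.
A fourth above F# in this key is B, raised to B# by the sharp.
A sixth above F# in this key is D.

F#, G#, B#, D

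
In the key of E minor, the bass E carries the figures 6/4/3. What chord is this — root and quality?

A minor seventh

The figures 6/4/3 indicate a seventh chord in second inversion.
In second inversion the root lies a fourth above the bass: a fourth above E in E minor is A.
The chord tones are E, G, A, C, giving A minor seventh.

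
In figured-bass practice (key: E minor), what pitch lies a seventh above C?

B

Counting 6 letter steps above C lands on B; in E minor, that letter is B.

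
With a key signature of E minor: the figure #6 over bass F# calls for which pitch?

Counting 5 letter steps above F# lands on D; in E minor, that letter is D.
The #6 figure raises it a semitone, giving D#.

D#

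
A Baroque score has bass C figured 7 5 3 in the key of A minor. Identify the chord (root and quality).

C major seventh

The figures 7 5 3 indicate a seventh chord in root position.
In root position the bass is the root, so the root is C.
The chord tones are C, E, G, B, giving C major seventh.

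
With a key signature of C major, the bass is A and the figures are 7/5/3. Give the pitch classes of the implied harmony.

A third above A in this key is C.
A fifth above A in this key is E.
A seventh above A in this key is G.
Together with the bass A, this spells A minor seventh in root position.

A, C, E, G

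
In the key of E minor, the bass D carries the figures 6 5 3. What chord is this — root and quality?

B minor seventh

The figures 6 5 3 indicate a seventh chord in first inversion.
In first inversion the root lies a sixth above the bass: a sixth above D in E minor is B.
The chord tones are D, F#, A, B, giving B minor seventh.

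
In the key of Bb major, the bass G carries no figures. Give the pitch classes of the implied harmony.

G, Bb, D

An unfigured bass implies 5/3.
A third above G in this key is Bb.
A fifth above G in this key is D.
Together with the bass G, this spells G minor in root position.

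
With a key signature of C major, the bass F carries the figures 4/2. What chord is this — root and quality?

G dominant seventh

The figures 4/2 indicate a seventh chord in third inversion.
In third inversion the root lies a second above the bass: a second above F in C major is G.
The chord tones are F, G, B, D, giving G dominant seventh.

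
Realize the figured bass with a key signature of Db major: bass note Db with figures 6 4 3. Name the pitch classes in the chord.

A third above Db in this key is F.
A fourth above Db in this key is Gb.
A sixth above Db in this key is Bb.
Together with the bass Db, this spells Gb major seventh in second inversion.

Db, F, Gb, Bb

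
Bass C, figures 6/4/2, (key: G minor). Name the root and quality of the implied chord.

D minor seventh

The figures 6/4/2 indicate a seventh chord in third inversion.
In third inversion the root lies a second above the bass: a second above C in G minor is D.
The chord tones are C, D, F, A, giving D minor seventh.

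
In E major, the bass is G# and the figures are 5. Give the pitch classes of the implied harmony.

G#, B, D#

The written figures 5 are shorthand for 5/3: the 3 is implied.
A third above G# in this key is B.
A fifth above G# in this key is D#.
Together with the bass G#, this spells G# minor in root position.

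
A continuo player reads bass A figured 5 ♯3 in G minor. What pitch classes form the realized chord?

A third above A in this key is C, raised to C# by the sharp.
A fifth above A in this key is Eb.

A, C#, Eb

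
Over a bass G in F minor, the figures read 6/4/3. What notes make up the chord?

G, Bb, C, Eb

A third above G in this key is Bb.
A fourth above G in this key is C.
A sixth above G in this key is Eb.
Together with the bass G, this spells C minor seventh in second inversion.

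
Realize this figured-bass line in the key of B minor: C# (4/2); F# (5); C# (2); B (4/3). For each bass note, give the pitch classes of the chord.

C# (6/4/2): C#, D, F#, A.
F# (5/3): F#, A, C#.
C# (6/4/2): C#, D, F#, A.
B (6/4/3): B, D, E, G.

C#, D, F#, A | F#, A, C# | C#, D, F#, A | B, D, E, G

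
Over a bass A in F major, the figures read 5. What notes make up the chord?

The written figures 5 are shorthand for 5/3: the 3 is implied.
A third above A in this key is C.
A fifth above A in this key is E.
Together with the bass A, this spells A minor in root position.

A, C, E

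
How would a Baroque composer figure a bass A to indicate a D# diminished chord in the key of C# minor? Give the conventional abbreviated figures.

A is the fifth of D# diminished, so the chord is in second inversion.
A triad in second inversion is figured 6/4, conventionally abbreviated 6/4.

6/4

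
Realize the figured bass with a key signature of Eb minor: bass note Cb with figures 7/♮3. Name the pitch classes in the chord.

The written figures 7/♮3 are shorthand for 7/5/3: the 5 is implied.
A third above Cb in this key is Eb, made natural (E) by the ♮ figure.
A fifth above Cb in this key is Gb.
A seventh above Cb in this key is Bb.

Cb, E, Gb, Bb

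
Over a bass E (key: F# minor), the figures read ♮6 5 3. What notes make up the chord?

A third above E in this key is G#.
A fifth above E in this key is B.
A sixth above E in this key is C#, made natural (C) by the ♮ figure.
Together with the bass E, this spells C augmented major seventh in first inversion.

E, G#, B, C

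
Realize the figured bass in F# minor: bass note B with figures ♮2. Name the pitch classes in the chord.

B, C, E, G#

The written figures ♮2 are shorthand for 6/4/2: the 6/4 are implied.
A second above B in this key is C#, made natural (C) by the ♮ figure.
A fourth above B in this key is E.
A sixth above B in this key is G#.
Together with the bass B, this spells C augmented major seventh in third inversion.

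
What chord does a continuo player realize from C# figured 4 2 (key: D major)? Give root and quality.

D major seventh

The figures 4 2 indicate a seventh chord in third inversion.
In third inversion the root lies a second above the bass: a second above C# in D major is D.
The chord tones are C#, D, F#, A, giving D major seventh.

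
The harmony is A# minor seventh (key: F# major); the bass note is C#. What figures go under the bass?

6/5

C# is the third of A# minor seventh, so the chord is in first inversion.
A seventh chord in first inversion is figured 6/5/3, conventionally abbreviated 6/5.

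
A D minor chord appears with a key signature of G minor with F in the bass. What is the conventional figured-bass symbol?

6

F is the third of D minor, so the chord is in first inversion.
A triad in first inversion is figured 6/3, conventionally abbreviated 6.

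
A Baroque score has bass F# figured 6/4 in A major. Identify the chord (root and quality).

B minor

The figures 6/4 indicate a triad in second inversion.
In second inversion the root lies a fourth above the bass: a fourth above F# in A major is B.
The chord tones are F#, B, D, giving B minor.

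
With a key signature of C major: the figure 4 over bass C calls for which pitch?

F

Counting 3 letter steps above C lands on F; in C major, that letter is F.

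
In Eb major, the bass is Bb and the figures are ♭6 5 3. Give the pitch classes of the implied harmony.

A third above Bb in this key is D.
A fifth above Bb in this key is F.
A sixth above Bb in this key is G, lowered to Gb by the flat.
Together with the bass Bb, this spells Gb augmented major seventh in first inversion.

Bb, D, F, Gb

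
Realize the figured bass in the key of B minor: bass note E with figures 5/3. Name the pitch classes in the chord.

A third above E in this key is G.
A fifth above E in this key is B.
Together with the bass E, this spells E minor in root position.

E, G, B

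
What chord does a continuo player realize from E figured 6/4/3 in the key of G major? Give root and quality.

The figures 6/4/3 indicate a seventh chord in second inversion.
In second inversion the root lies a fourth above the bass: a fourth above E in G major is A.
The chord tones are E, G, A, C, giving A minor seventh.

A minor seventh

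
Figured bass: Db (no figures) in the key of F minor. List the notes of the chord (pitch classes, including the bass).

An unfigured bass implies 5/3.
A third above Db in this key is F.
A fifth above Db in this key is Ab.
Together with the bass Db, this spells Db major in root position.

Db, F, Ab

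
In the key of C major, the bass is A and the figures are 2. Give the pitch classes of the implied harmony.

The written figures 2 are shorthand for 6/4/2: the 6/4 are implied.
A second above A in this key is B.
A fourth above A in this key is D.
A sixth above A in this key is F.
Together with the bass A, this spells B half-diminished seventh in third inversion.

A, B, D, F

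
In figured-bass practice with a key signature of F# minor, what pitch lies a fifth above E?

B

Counting 4 letter steps above E lands on B; in F# minor, that letter is B.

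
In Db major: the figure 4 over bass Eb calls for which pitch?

Ab

Counting 3 letter steps above Eb lands on A; in Db major, that letter is Ab.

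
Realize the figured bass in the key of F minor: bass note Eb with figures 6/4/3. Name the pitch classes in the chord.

Eb, G, Ab, C

A third above Eb in this key is G.
A fourth above Eb in this key is Ab.
A sixth above Eb in this key is C.
Together with the bass Eb, this spells Ab major seventh in second inversion.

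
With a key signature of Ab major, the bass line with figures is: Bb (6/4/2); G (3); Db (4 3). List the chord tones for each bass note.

Bb (6/4/2): Bb, C, Eb, G.
G (5/3): G, Bb, Db.
Db (6/4/3): Db, F, G, Bb.

Bb, C, Eb, G | G, Bb, Db | Db, F, G, Bb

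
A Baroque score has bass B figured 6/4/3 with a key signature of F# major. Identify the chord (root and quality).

The figures 6/4/3 indicate a seventh chord in second inversion.
In second inversion the root lies a fourth above the bass: a fourth above B in F# major is E#.
The chord tones are B, D#, E#, G#, giving E# half-diminished seventh.

E# half-diminished seventh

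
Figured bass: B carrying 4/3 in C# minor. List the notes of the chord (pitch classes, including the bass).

B, D#, E, G#

The written figures 4/3 are shorthand for 6/4/3: the 6 is implied.
A third above B in this key is D#.
A fourth above B in this key is E.
A sixth above B in this key is G#.
Together with the bass B, this spells E major seventh in second inversion.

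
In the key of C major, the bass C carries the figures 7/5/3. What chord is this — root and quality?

C major seventh

The figures 7/5/3 indicate a seventh chord in root position.
In root position the bass is the root, so the root is C.
The chord tones are C, E, G, B, giving C major seventh.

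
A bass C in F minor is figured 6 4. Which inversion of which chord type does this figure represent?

triad, second inversion

Intervals of 6/4 above the bass form a triad; the bass is the fifth, so this is second inversion.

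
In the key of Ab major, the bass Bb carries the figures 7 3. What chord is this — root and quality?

The figures 7 3 indicate a seventh chord in root position.
In root position the bass is the root, so the root is Bb.
The chord tones are Bb, Db, F, Ab, giving Bb minor seventh.

Bb minor seventh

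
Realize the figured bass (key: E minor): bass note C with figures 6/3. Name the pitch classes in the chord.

C, E, A

A third above C in this key is E.
A sixth above C in this key is A.
Together with the bass C, this spells A minor in first inversion.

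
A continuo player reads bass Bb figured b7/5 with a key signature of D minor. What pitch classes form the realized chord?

The written figures b7/5 are shorthand for 7/5/3: the 3 is implied.
A third above Bb in this key is D.
A fifth above Bb in this key is F.
A seventh above Bb in this key is A, lowered to Ab by the flat.
Together with the bass Bb, this spells Bb dominant seventh in root position.

Bb, D, F, Ab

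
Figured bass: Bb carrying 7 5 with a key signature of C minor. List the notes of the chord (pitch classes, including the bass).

Bb, D, F, Ab

The written figures 7 5 are shorthand for 7/5/3: the 3 is implied.
A third above Bb in this key is D.
A fifth above Bb in this key is F.
A seventh above Bb in this key is Ab.
Together with the bass Bb, this spells Bb dominant seventh in root position.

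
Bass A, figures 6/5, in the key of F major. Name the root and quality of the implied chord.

The figures 6/5 indicate a seventh chord in first inversion.
In first inversion the root lies a sixth above the bass: a sixth above A in F major is F.
The chord tones are A, C, E, F, giving F major seventh.

F major seventh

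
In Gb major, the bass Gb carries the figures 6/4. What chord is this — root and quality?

The figures 6/4 indicate a triad in second inversion.
In second inversion the root lies a fourth above the bass: a fourth above Gb in Gb major is Cb.
The chord tones are Gb, Cb, Eb, giving Cb major.

Cb major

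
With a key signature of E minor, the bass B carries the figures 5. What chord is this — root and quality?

The figures 5 indicate a triad in root position.
In root position the bass is the root, so the root is B.
The chord tones are B, D, F#, giving B minor.

B minor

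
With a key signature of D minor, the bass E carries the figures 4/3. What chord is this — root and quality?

A minor seventh

The figures 4/3 indicate a seventh chord in second inversion.
In second inversion the root lies a fourth above the bass: a fourth above E in D minor is A.
The chord tones are E, G, A, C, giving A minor seventh.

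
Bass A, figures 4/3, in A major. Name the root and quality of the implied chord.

D major seventh

The figures 4/3 indicate a seventh chord in second inversion.
In second inversion the root lies a fourth above the bass: a fourth above A in A major is D.
The chord tones are A, C#, D, F#, giving D major seventh.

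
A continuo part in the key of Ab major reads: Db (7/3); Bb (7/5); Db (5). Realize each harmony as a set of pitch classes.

Db, F, Ab, C | Bb, Db, F, Ab | Db, F, Ab

Db (7/5/3): Db, F, Ab, C.
Bb (7/5/3): Bb, Db, F, Ab.
Db (5/3): Db, F, Ab.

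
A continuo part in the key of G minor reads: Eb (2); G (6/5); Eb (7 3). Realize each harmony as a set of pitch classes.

Eb, F, A, C | G, Bb, D, Eb | Eb, G, Bb, D

Eb (6/4/2): Eb, F, A, C.
G (6/5/3): G, Bb, D, Eb.
Eb (7/5/3): Eb, G, Bb, D.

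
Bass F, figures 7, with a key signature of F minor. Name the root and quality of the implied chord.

F minor seventh

The figures 7 indicate a seventh chord in root position.
In root position the bass is the root, so the root is F.
The chord tones are F, Ab, C, Eb, giving F minor seventh.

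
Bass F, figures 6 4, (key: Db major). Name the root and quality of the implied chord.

The figures 6 4 indicate a triad in second inversion.
In second inversion the root lies a fourth above the bass: a fourth above F in Db major is Bb.
The chord tones are F, Bb, Db, giving Bb minor.

Bb minor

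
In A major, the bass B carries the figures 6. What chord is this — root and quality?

The figures 6 indicate a triad in first inversion.
In first inversion the root lies a sixth above the bass: a sixth above B in A major is G#.
The chord tones are B, D, G#, giving G# diminished.

G# diminished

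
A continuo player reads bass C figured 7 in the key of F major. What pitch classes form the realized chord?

C, E, G, Bb

The written figures 7 are shorthand for 7/5/3: the 5/3 are implied.
A third above C in this key is E.
A fifth above C in this key is G.
A seventh above C in this key is Bb.
Together with the bass C, this spells C dominant seventh in root position.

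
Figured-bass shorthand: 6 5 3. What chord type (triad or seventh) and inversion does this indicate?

seventh chord, first inversion

Intervals of 6/5/3 above the bass form a seventh chord; the bass is the third, so this is first inversion.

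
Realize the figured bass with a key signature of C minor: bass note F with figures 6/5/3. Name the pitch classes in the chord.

A third above F in this key is Ab.
A fifth above F in this key is C.
A sixth above F in this key is D.
Together with the bass F, this spells D half-diminished seventh in first inversion.

F, Ab, C, D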